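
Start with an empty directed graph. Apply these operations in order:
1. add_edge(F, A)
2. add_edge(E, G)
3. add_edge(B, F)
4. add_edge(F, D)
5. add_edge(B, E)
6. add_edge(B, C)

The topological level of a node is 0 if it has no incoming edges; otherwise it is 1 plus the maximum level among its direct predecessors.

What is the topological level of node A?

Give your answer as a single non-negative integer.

Op 1: add_edge(F, A). Edges now: 1
Op 2: add_edge(E, G). Edges now: 2
Op 3: add_edge(B, F). Edges now: 3
Op 4: add_edge(F, D). Edges now: 4
Op 5: add_edge(B, E). Edges now: 5
Op 6: add_edge(B, C). Edges now: 6
Compute levels (Kahn BFS):
  sources (in-degree 0): B
  process B: level=0
    B->C: in-degree(C)=0, level(C)=1, enqueue
    B->E: in-degree(E)=0, level(E)=1, enqueue
    B->F: in-degree(F)=0, level(F)=1, enqueue
  process C: level=1
  process E: level=1
    E->G: in-degree(G)=0, level(G)=2, enqueue
  process F: level=1
    F->A: in-degree(A)=0, level(A)=2, enqueue
    F->D: in-degree(D)=0, level(D)=2, enqueue
  process G: level=2
  process A: level=2
  process D: level=2
All levels: A:2, B:0, C:1, D:2, E:1, F:1, G:2
level(A) = 2

Answer: 2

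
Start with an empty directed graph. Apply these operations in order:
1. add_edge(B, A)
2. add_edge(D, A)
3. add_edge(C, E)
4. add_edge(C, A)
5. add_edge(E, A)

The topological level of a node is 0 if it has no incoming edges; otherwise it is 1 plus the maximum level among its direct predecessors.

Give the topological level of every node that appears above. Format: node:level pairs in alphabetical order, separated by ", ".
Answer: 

Op 1: add_edge(B, A). Edges now: 1
Op 2: add_edge(D, A). Edges now: 2
Op 3: add_edge(C, E). Edges now: 3
Op 4: add_edge(C, A). Edges now: 4
Op 5: add_edge(E, A). Edges now: 5
Compute levels (Kahn BFS):
  sources (in-degree 0): B, C, D
  process B: level=0
    B->A: in-degree(A)=3, level(A)>=1
  process C: level=0
    C->A: in-degree(A)=2, level(A)>=1
    C->E: in-degree(E)=0, level(E)=1, enqueue
  process D: level=0
    D->A: in-degree(A)=1, level(A)>=1
  process E: level=1
    E->A: in-degree(A)=0, level(A)=2, enqueue
  process A: level=2
All levels: A:2, B:0, C:0, D:0, E:1

Answer: A:2, B:0, C:0, D:0, E:1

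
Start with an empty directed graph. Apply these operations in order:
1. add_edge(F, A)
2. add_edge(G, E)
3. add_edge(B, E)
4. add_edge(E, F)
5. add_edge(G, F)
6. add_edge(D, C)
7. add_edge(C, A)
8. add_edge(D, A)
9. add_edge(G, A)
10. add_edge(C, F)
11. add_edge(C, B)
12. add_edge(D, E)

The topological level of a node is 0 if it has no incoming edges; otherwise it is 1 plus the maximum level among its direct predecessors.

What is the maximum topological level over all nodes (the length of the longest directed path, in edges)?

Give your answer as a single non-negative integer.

Op 1: add_edge(F, A). Edges now: 1
Op 2: add_edge(G, E). Edges now: 2
Op 3: add_edge(B, E). Edges now: 3
Op 4: add_edge(E, F). Edges now: 4
Op 5: add_edge(G, F). Edges now: 5
Op 6: add_edge(D, C). Edges now: 6
Op 7: add_edge(C, A). Edges now: 7
Op 8: add_edge(D, A). Edges now: 8
Op 9: add_edge(G, A). Edges now: 9
Op 10: add_edge(C, F). Edges now: 10
Op 11: add_edge(C, B). Edges now: 11
Op 12: add_edge(D, E). Edges now: 12
Compute levels (Kahn BFS):
  sources (in-degree 0): D, G
  process D: level=0
    D->A: in-degree(A)=3, level(A)>=1
    D->C: in-degree(C)=0, level(C)=1, enqueue
    D->E: in-degree(E)=2, level(E)>=1
  process G: level=0
    G->A: in-degree(A)=2, level(A)>=1
    G->E: in-degree(E)=1, level(E)>=1
    G->F: in-degree(F)=2, level(F)>=1
  process C: level=1
    C->A: in-degree(A)=1, level(A)>=2
    C->B: in-degree(B)=0, level(B)=2, enqueue
    C->F: in-degree(F)=1, level(F)>=2
  process B: level=2
    B->E: in-degree(E)=0, level(E)=3, enqueue
  process E: level=3
    E->F: in-degree(F)=0, level(F)=4, enqueue
  process F: level=4
    F->A: in-degree(A)=0, level(A)=5, enqueue
  process A: level=5
All levels: A:5, B:2, C:1, D:0, E:3, F:4, G:0
max level = 5

Answer: 5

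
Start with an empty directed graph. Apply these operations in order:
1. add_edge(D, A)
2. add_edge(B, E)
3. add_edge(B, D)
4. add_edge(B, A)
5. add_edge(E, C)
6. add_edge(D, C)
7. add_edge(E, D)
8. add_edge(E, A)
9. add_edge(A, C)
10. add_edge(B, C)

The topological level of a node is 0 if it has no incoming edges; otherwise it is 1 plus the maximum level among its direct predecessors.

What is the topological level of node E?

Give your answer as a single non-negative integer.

Op 1: add_edge(D, A). Edges now: 1
Op 2: add_edge(B, E). Edges now: 2
Op 3: add_edge(B, D). Edges now: 3
Op 4: add_edge(B, A). Edges now: 4
Op 5: add_edge(E, C). Edges now: 5
Op 6: add_edge(D, C). Edges now: 6
Op 7: add_edge(E, D). Edges now: 7
Op 8: add_edge(E, A). Edges now: 8
Op 9: add_edge(A, C). Edges now: 9
Op 10: add_edge(B, C). Edges now: 10
Compute levels (Kahn BFS):
  sources (in-degree 0): B
  process B: level=0
    B->A: in-degree(A)=2, level(A)>=1
    B->C: in-degree(C)=3, level(C)>=1
    B->D: in-degree(D)=1, level(D)>=1
    B->E: in-degree(E)=0, level(E)=1, enqueue
  process E: level=1
    E->A: in-degree(A)=1, level(A)>=2
    E->C: in-degree(C)=2, level(C)>=2
    E->D: in-degree(D)=0, level(D)=2, enqueue
  process D: level=2
    D->A: in-degree(A)=0, level(A)=3, enqueue
    D->C: in-degree(C)=1, level(C)>=3
  process A: level=3
    A->C: in-degree(C)=0, level(C)=4, enqueue
  process C: level=4
All levels: A:3, B:0, C:4, D:2, E:1
level(E) = 1

Answer: 1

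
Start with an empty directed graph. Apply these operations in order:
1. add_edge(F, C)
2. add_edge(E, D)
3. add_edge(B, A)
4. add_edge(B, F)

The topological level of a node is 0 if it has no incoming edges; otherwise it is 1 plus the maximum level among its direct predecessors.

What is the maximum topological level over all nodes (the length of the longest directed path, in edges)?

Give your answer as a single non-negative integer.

Op 1: add_edge(F, C). Edges now: 1
Op 2: add_edge(E, D). Edges now: 2
Op 3: add_edge(B, A). Edges now: 3
Op 4: add_edge(B, F). Edges now: 4
Compute levels (Kahn BFS):
  sources (in-degree 0): B, E
  process B: level=0
    B->A: in-degree(A)=0, level(A)=1, enqueue
    B->F: in-degree(F)=0, level(F)=1, enqueue
  process E: level=0
    E->D: in-degree(D)=0, level(D)=1, enqueue
  process A: level=1
  process F: level=1
    F->C: in-degree(C)=0, level(C)=2, enqueue
  process D: level=1
  process C: level=2
All levels: A:1, B:0, C:2, D:1, E:0, F:1
max level = 2

Answer: 2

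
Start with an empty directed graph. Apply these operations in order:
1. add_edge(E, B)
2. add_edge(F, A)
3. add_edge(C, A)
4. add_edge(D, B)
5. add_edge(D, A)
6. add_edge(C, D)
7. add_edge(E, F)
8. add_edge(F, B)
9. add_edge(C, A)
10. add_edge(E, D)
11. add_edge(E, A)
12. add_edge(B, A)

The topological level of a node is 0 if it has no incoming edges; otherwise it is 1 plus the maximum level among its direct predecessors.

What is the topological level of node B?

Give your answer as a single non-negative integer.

Op 1: add_edge(E, B). Edges now: 1
Op 2: add_edge(F, A). Edges now: 2
Op 3: add_edge(C, A). Edges now: 3
Op 4: add_edge(D, B). Edges now: 4
Op 5: add_edge(D, A). Edges now: 5
Op 6: add_edge(C, D). Edges now: 6
Op 7: add_edge(E, F). Edges now: 7
Op 8: add_edge(F, B). Edges now: 8
Op 9: add_edge(C, A) (duplicate, no change). Edges now: 8
Op 10: add_edge(E, D). Edges now: 9
Op 11: add_edge(E, A). Edges now: 10
Op 12: add_edge(B, A). Edges now: 11
Compute levels (Kahn BFS):
  sources (in-degree 0): C, E
  process C: level=0
    C->A: in-degree(A)=4, level(A)>=1
    C->D: in-degree(D)=1, level(D)>=1
  process E: level=0
    E->A: in-degree(A)=3, level(A)>=1
    E->B: in-degree(B)=2, level(B)>=1
    E->D: in-degree(D)=0, level(D)=1, enqueue
    E->F: in-degree(F)=0, level(F)=1, enqueue
  process D: level=1
    D->A: in-degree(A)=2, level(A)>=2
    D->B: in-degree(B)=1, level(B)>=2
  process F: level=1
    F->A: in-degree(A)=1, level(A)>=2
    F->B: in-degree(B)=0, level(B)=2, enqueue
  process B: level=2
    B->A: in-degree(A)=0, level(A)=3, enqueue
  process A: level=3
All levels: A:3, B:2, C:0, D:1, E:0, F:1
level(B) = 2

Answer: 2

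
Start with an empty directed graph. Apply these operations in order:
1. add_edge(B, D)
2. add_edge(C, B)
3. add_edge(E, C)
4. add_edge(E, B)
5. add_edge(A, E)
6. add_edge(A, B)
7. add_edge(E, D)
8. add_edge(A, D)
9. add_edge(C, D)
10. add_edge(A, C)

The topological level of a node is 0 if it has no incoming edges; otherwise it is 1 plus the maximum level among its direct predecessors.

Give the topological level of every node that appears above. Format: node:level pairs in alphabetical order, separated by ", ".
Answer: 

Op 1: add_edge(B, D). Edges now: 1
Op 2: add_edge(C, B). Edges now: 2
Op 3: add_edge(E, C). Edges now: 3
Op 4: add_edge(E, B). Edges now: 4
Op 5: add_edge(A, E). Edges now: 5
Op 6: add_edge(A, B). Edges now: 6
Op 7: add_edge(E, D). Edges now: 7
Op 8: add_edge(A, D). Edges now: 8
Op 9: add_edge(C, D). Edges now: 9
Op 10: add_edge(A, C). Edges now: 10
Compute levels (Kahn BFS):
  sources (in-degree 0): A
  process A: level=0
    A->B: in-degree(B)=2, level(B)>=1
    A->C: in-degree(C)=1, level(C)>=1
    A->D: in-degree(D)=3, level(D)>=1
    A->E: in-degree(E)=0, level(E)=1, enqueue
  process E: level=1
    E->B: in-degree(B)=1, level(B)>=2
    E->C: in-degree(C)=0, level(C)=2, enqueue
    E->D: in-degree(D)=2, level(D)>=2
  process C: level=2
    C->B: in-degree(B)=0, level(B)=3, enqueue
    C->D: in-degree(D)=1, level(D)>=3
  process B: level=3
    B->D: in-degree(D)=0, level(D)=4, enqueue
  process D: level=4
All levels: A:0, B:3, C:2, D:4, E:1

Answer: A:0, B:3, C:2, D:4, E:1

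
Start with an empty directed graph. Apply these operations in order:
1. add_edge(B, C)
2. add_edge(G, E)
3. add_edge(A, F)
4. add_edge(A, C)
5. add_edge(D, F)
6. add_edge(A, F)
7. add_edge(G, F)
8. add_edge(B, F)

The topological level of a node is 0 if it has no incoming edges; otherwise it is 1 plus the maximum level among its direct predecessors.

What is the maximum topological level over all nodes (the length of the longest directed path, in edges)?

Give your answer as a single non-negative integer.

Answer: 1

Derivation:
Op 1: add_edge(B, C). Edges now: 1
Op 2: add_edge(G, E). Edges now: 2
Op 3: add_edge(A, F). Edges now: 3
Op 4: add_edge(A, C). Edges now: 4
Op 5: add_edge(D, F). Edges now: 5
Op 6: add_edge(A, F) (duplicate, no change). Edges now: 5
Op 7: add_edge(G, F). Edges now: 6
Op 8: add_edge(B, F). Edges now: 7
Compute levels (Kahn BFS):
  sources (in-degree 0): A, B, D, G
  process A: level=0
    A->C: in-degree(C)=1, level(C)>=1
    A->F: in-degree(F)=3, level(F)>=1
  process B: level=0
    B->C: in-degree(C)=0, level(C)=1, enqueue
    B->F: in-degree(F)=2, level(F)>=1
  process D: level=0
    D->F: in-degree(F)=1, level(F)>=1
  process G: level=0
    G->E: in-degree(E)=0, level(E)=1, enqueue
    G->F: in-degree(F)=0, level(F)=1, enqueue
  process C: level=1
  process E: level=1
  process F: level=1
All levels: A:0, B:0, C:1, D:0, E:1, F:1, G:0
max level = 1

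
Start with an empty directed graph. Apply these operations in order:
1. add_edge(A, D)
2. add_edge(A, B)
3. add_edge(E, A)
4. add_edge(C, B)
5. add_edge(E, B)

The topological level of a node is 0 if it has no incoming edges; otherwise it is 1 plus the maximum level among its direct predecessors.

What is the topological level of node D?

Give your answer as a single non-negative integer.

Op 1: add_edge(A, D). Edges now: 1
Op 2: add_edge(A, B). Edges now: 2
Op 3: add_edge(E, A). Edges now: 3
Op 4: add_edge(C, B). Edges now: 4
Op 5: add_edge(E, B). Edges now: 5
Compute levels (Kahn BFS):
  sources (in-degree 0): C, E
  process C: level=0
    C->B: in-degree(B)=2, level(B)>=1
  process E: level=0
    E->A: in-degree(A)=0, level(A)=1, enqueue
    E->B: in-degree(B)=1, level(B)>=1
  process A: level=1
    A->B: in-degree(B)=0, level(B)=2, enqueue
    A->D: in-degree(D)=0, level(D)=2, enqueue
  process B: level=2
  process D: level=2
All levels: A:1, B:2, C:0, D:2, E:0
level(D) = 2

Answer: 2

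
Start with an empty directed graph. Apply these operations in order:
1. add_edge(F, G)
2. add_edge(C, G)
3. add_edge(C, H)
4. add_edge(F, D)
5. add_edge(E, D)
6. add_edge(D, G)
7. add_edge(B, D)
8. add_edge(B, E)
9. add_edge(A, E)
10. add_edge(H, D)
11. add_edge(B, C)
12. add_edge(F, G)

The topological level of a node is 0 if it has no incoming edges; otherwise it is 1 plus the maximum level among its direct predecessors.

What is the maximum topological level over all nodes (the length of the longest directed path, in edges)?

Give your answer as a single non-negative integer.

Answer: 4

Derivation:
Op 1: add_edge(F, G). Edges now: 1
Op 2: add_edge(C, G). Edges now: 2
Op 3: add_edge(C, H). Edges now: 3
Op 4: add_edge(F, D). Edges now: 4
Op 5: add_edge(E, D). Edges now: 5
Op 6: add_edge(D, G). Edges now: 6
Op 7: add_edge(B, D). Edges now: 7
Op 8: add_edge(B, E). Edges now: 8
Op 9: add_edge(A, E). Edges now: 9
Op 10: add_edge(H, D). Edges now: 10
Op 11: add_edge(B, C). Edges now: 11
Op 12: add_edge(F, G) (duplicate, no change). Edges now: 11
Compute levels (Kahn BFS):
  sources (in-degree 0): A, B, F
  process A: level=0
    A->E: in-degree(E)=1, level(E)>=1
  process B: level=0
    B->C: in-degree(C)=0, level(C)=1, enqueue
    B->D: in-degree(D)=3, level(D)>=1
    B->E: in-degree(E)=0, level(E)=1, enqueue
  process F: level=0
    F->D: in-degree(D)=2, level(D)>=1
    F->G: in-degree(G)=2, level(G)>=1
  process C: level=1
    C->G: in-degree(G)=1, level(G)>=2
    C->H: in-degree(H)=0, level(H)=2, enqueue
  process E: level=1
    E->D: in-degree(D)=1, level(D)>=2
  process H: level=2
    H->D: in-degree(D)=0, level(D)=3, enqueue
  process D: level=3
    D->G: in-degree(G)=0, level(G)=4, enqueue
  process G: level=4
All levels: A:0, B:0, C:1, D:3, E:1, F:0, G:4, H:2
max level = 4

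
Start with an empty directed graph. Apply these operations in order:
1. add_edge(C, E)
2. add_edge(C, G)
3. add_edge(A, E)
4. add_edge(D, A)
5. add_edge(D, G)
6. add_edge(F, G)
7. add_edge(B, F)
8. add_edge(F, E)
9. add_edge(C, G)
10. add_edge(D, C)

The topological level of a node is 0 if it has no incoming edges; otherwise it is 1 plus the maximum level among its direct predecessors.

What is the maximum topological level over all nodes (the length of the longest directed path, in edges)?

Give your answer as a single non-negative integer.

Answer: 2

Derivation:
Op 1: add_edge(C, E). Edges now: 1
Op 2: add_edge(C, G). Edges now: 2
Op 3: add_edge(A, E). Edges now: 3
Op 4: add_edge(D, A). Edges now: 4
Op 5: add_edge(D, G). Edges now: 5
Op 6: add_edge(F, G). Edges now: 6
Op 7: add_edge(B, F). Edges now: 7
Op 8: add_edge(F, E). Edges now: 8
Op 9: add_edge(C, G) (duplicate, no change). Edges now: 8
Op 10: add_edge(D, C). Edges now: 9
Compute levels (Kahn BFS):
  sources (in-degree 0): B, D
  process B: level=0
    B->F: in-degree(F)=0, level(F)=1, enqueue
  process D: level=0
    D->A: in-degree(A)=0, level(A)=1, enqueue
    D->C: in-degree(C)=0, level(C)=1, enqueue
    D->G: in-degree(G)=2, level(G)>=1
  process F: level=1
    F->E: in-degree(E)=2, level(E)>=2
    F->G: in-degree(G)=1, level(G)>=2
  process A: level=1
    A->E: in-degree(E)=1, level(E)>=2
  process C: level=1
    C->E: in-degree(E)=0, level(E)=2, enqueue
    C->G: in-degree(G)=0, level(G)=2, enqueue
  process E: level=2
  process G: level=2
All levels: A:1, B:0, C:1, D:0, E:2, F:1, G:2
max level = 2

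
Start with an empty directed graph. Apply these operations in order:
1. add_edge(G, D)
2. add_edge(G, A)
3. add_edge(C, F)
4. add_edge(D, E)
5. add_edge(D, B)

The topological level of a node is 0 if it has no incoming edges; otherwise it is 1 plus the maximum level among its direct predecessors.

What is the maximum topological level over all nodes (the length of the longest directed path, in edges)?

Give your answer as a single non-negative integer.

Answer: 2

Derivation:
Op 1: add_edge(G, D). Edges now: 1
Op 2: add_edge(G, A). Edges now: 2
Op 3: add_edge(C, F). Edges now: 3
Op 4: add_edge(D, E). Edges now: 4
Op 5: add_edge(D, B). Edges now: 5
Compute levels (Kahn BFS):
  sources (in-degree 0): C, G
  process C: level=0
    C->F: in-degree(F)=0, level(F)=1, enqueue
  process G: level=0
    G->A: in-degree(A)=0, level(A)=1, enqueue
    G->D: in-degree(D)=0, level(D)=1, enqueue
  process F: level=1
  process A: level=1
  process D: level=1
    D->B: in-degree(B)=0, level(B)=2, enqueue
    D->E: in-degree(E)=0, level(E)=2, enqueue
  process B: level=2
  process E: level=2
All levels: A:1, B:2, C:0, D:1, E:2, F:1, G:0
max level = 2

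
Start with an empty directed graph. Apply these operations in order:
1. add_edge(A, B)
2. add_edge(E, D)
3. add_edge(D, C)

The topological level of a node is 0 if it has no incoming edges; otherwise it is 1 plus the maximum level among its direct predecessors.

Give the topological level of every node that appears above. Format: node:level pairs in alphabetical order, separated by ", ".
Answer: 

Answer: A:0, B:1, C:2, D:1, E:0

Derivation:
Op 1: add_edge(A, B). Edges now: 1
Op 2: add_edge(E, D). Edges now: 2
Op 3: add_edge(D, C). Edges now: 3
Compute levels (Kahn BFS):
  sources (in-degree 0): A, E
  process A: level=0
    A->B: in-degree(B)=0, level(B)=1, enqueue
  process E: level=0
    E->D: in-degree(D)=0, level(D)=1, enqueue
  process B: level=1
  process D: level=1
    D->C: in-degree(C)=0, level(C)=2, enqueue
  process C: level=2
All levels: A:0, B:1, C:2, D:1, E:0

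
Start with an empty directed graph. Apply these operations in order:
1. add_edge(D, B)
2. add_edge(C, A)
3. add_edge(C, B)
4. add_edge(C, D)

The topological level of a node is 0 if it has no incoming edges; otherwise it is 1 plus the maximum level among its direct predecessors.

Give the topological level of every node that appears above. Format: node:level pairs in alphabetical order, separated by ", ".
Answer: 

Op 1: add_edge(D, B). Edges now: 1
Op 2: add_edge(C, A). Edges now: 2
Op 3: add_edge(C, B). Edges now: 3
Op 4: add_edge(C, D). Edges now: 4
Compute levels (Kahn BFS):
  sources (in-degree 0): C
  process C: level=0
    C->A: in-degree(A)=0, level(A)=1, enqueue
    C->B: in-degree(B)=1, level(B)>=1
    C->D: in-degree(D)=0, level(D)=1, enqueue
  process A: level=1
  process D: level=1
    D->B: in-degree(B)=0, level(B)=2, enqueue
  process B: level=2
All levels: A:1, B:2, C:0, D:1

Answer: A:1, B:2, C:0, D:1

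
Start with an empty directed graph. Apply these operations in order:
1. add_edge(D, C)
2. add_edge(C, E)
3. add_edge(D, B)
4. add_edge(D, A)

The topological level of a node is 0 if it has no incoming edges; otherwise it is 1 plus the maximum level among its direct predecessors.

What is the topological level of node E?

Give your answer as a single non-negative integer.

Op 1: add_edge(D, C). Edges now: 1
Op 2: add_edge(C, E). Edges now: 2
Op 3: add_edge(D, B). Edges now: 3
Op 4: add_edge(D, A). Edges now: 4
Compute levels (Kahn BFS):
  sources (in-degree 0): D
  process D: level=0
    D->A: in-degree(A)=0, level(A)=1, enqueue
    D->B: in-degree(B)=0, level(B)=1, enqueue
    D->C: in-degree(C)=0, level(C)=1, enqueue
  process A: level=1
  process B: level=1
  process C: level=1
    C->E: in-degree(E)=0, level(E)=2, enqueue
  process E: level=2
All levels: A:1, B:1, C:1, D:0, E:2
level(E) = 2

Answer: 2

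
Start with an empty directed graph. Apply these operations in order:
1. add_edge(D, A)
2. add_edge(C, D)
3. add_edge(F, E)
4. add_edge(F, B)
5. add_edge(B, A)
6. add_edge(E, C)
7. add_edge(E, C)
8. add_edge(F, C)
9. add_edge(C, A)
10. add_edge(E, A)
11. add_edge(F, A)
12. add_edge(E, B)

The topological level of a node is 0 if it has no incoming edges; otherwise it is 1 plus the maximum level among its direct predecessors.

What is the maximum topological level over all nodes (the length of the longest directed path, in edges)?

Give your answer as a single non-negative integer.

Answer: 4

Derivation:
Op 1: add_edge(D, A). Edges now: 1
Op 2: add_edge(C, D). Edges now: 2
Op 3: add_edge(F, E). Edges now: 3
Op 4: add_edge(F, B). Edges now: 4
Op 5: add_edge(B, A). Edges now: 5
Op 6: add_edge(E, C). Edges now: 6
Op 7: add_edge(E, C) (duplicate, no change). Edges now: 6
Op 8: add_edge(F, C). Edges now: 7
Op 9: add_edge(C, A). Edges now: 8
Op 10: add_edge(E, A). Edges now: 9
Op 11: add_edge(F, A). Edges now: 10
Op 12: add_edge(E, B). Edges now: 11
Compute levels (Kahn BFS):
  sources (in-degree 0): F
  process F: level=0
    F->A: in-degree(A)=4, level(A)>=1
    F->B: in-degree(B)=1, level(B)>=1
    F->C: in-degree(C)=1, level(C)>=1
    F->E: in-degree(E)=0, level(E)=1, enqueue
  process E: level=1
    E->A: in-degree(A)=3, level(A)>=2
    E->B: in-degree(B)=0, level(B)=2, enqueue
    E->C: in-degree(C)=0, level(C)=2, enqueue
  process B: level=2
    B->A: in-degree(A)=2, level(A)>=3
  process C: level=2
    C->A: in-degree(A)=1, level(A)>=3
    C->D: in-degree(D)=0, level(D)=3, enqueue
  process D: level=3
    D->A: in-degree(A)=0, level(A)=4, enqueue
  process A: level=4
All levels: A:4, B:2, C:2, D:3, E:1, F:0
max level = 4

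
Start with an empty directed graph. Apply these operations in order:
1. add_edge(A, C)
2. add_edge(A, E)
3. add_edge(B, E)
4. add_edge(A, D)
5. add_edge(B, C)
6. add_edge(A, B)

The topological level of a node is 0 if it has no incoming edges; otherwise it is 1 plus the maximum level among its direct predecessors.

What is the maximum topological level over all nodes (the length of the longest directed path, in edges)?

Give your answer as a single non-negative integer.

Op 1: add_edge(A, C). Edges now: 1
Op 2: add_edge(A, E). Edges now: 2
Op 3: add_edge(B, E). Edges now: 3
Op 4: add_edge(A, D). Edges now: 4
Op 5: add_edge(B, C). Edges now: 5
Op 6: add_edge(A, B). Edges now: 6
Compute levels (Kahn BFS):
  sources (in-degree 0): A
  process A: level=0
    A->B: in-degree(B)=0, level(B)=1, enqueue
    A->C: in-degree(C)=1, level(C)>=1
    A->D: in-degree(D)=0, level(D)=1, enqueue
    A->E: in-degree(E)=1, level(E)>=1
  process B: level=1
    B->C: in-degree(C)=0, level(C)=2, enqueue
    B->E: in-degree(E)=0, level(E)=2, enqueue
  process D: level=1
  process C: level=2
  process E: level=2
All levels: A:0, B:1, C:2, D:1, E:2
max level = 2

Answer: 2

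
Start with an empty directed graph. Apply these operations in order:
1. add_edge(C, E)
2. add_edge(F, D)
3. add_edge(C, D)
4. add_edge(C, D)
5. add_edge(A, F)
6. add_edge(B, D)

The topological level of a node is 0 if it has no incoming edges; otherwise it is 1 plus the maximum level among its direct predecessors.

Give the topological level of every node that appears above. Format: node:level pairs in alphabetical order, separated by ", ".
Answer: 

Answer: A:0, B:0, C:0, D:2, E:1, F:1

Derivation:
Op 1: add_edge(C, E). Edges now: 1
Op 2: add_edge(F, D). Edges now: 2
Op 3: add_edge(C, D). Edges now: 3
Op 4: add_edge(C, D) (duplicate, no change). Edges now: 3
Op 5: add_edge(A, F). Edges now: 4
Op 6: add_edge(B, D). Edges now: 5
Compute levels (Kahn BFS):
  sources (in-degree 0): A, B, C
  process A: level=0
    A->F: in-degree(F)=0, level(F)=1, enqueue
  process B: level=0
    B->D: in-degree(D)=2, level(D)>=1
  process C: level=0
    C->D: in-degree(D)=1, level(D)>=1
    C->E: in-degree(E)=0, level(E)=1, enqueue
  process F: level=1
    F->D: in-degree(D)=0, level(D)=2, enqueue
  process E: level=1
  process D: level=2
All levels: A:0, B:0, C:0, D:2, E:1, F:1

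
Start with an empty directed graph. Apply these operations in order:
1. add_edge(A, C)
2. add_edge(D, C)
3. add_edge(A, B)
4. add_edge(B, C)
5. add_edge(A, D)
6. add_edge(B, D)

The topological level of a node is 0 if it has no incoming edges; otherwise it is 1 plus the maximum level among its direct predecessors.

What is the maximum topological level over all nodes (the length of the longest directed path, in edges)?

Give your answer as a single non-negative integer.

Op 1: add_edge(A, C). Edges now: 1
Op 2: add_edge(D, C). Edges now: 2
Op 3: add_edge(A, B). Edges now: 3
Op 4: add_edge(B, C). Edges now: 4
Op 5: add_edge(A, D). Edges now: 5
Op 6: add_edge(B, D). Edges now: 6
Compute levels (Kahn BFS):
  sources (in-degree 0): A
  process A: level=0
    A->B: in-degree(B)=0, level(B)=1, enqueue
    A->C: in-degree(C)=2, level(C)>=1
    A->D: in-degree(D)=1, level(D)>=1
  process B: level=1
    B->C: in-degree(C)=1, level(C)>=2
    B->D: in-degree(D)=0, level(D)=2, enqueue
  process D: level=2
    D->C: in-degree(C)=0, level(C)=3, enqueue
  process C: level=3
All levels: A:0, B:1, C:3, D:2
max level = 3

Answer: 3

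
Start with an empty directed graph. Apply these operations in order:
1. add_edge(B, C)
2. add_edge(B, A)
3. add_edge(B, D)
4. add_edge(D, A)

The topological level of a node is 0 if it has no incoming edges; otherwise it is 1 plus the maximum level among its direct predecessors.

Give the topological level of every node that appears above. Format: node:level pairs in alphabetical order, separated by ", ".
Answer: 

Answer: A:2, B:0, C:1, D:1

Derivation:
Op 1: add_edge(B, C). Edges now: 1
Op 2: add_edge(B, A). Edges now: 2
Op 3: add_edge(B, D). Edges now: 3
Op 4: add_edge(D, A). Edges now: 4
Compute levels (Kahn BFS):
  sources (in-degree 0): B
  process B: level=0
    B->A: in-degree(A)=1, level(A)>=1
    B->C: in-degree(C)=0, level(C)=1, enqueue
    B->D: in-degree(D)=0, level(D)=1, enqueue
  process C: level=1
  process D: level=1
    D->A: in-degree(A)=0, level(A)=2, enqueue
  process A: level=2
All levels: A:2, B:0, C:1, D:1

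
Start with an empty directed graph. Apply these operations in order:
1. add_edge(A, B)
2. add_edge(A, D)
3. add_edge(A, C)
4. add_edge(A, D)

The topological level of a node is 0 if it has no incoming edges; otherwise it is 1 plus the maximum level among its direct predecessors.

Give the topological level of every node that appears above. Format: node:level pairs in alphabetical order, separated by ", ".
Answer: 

Answer: A:0, B:1, C:1, D:1

Derivation:
Op 1: add_edge(A, B). Edges now: 1
Op 2: add_edge(A, D). Edges now: 2
Op 3: add_edge(A, C). Edges now: 3
Op 4: add_edge(A, D) (duplicate, no change). Edges now: 3
Compute levels (Kahn BFS):
  sources (in-degree 0): A
  process A: level=0
    A->B: in-degree(B)=0, level(B)=1, enqueue
    A->C: in-degree(C)=0, level(C)=1, enqueue
    A->D: in-degree(D)=0, level(D)=1, enqueue
  process B: level=1
  process C: level=1
  process D: level=1
All levels: A:0, B:1, C:1, D:1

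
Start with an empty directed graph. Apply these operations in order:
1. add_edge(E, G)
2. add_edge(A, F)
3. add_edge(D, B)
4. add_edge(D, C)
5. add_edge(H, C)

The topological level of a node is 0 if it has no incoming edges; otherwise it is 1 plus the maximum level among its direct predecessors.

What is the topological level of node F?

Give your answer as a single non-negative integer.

Answer: 1

Derivation:
Op 1: add_edge(E, G). Edges now: 1
Op 2: add_edge(A, F). Edges now: 2
Op 3: add_edge(D, B). Edges now: 3
Op 4: add_edge(D, C). Edges now: 4
Op 5: add_edge(H, C). Edges now: 5
Compute levels (Kahn BFS):
  sources (in-degree 0): A, D, E, H
  process A: level=0
    A->F: in-degree(F)=0, level(F)=1, enqueue
  process D: level=0
    D->B: in-degree(B)=0, level(B)=1, enqueue
    D->C: in-degree(C)=1, level(C)>=1
  process E: level=0
    E->G: in-degree(G)=0, level(G)=1, enqueue
  process H: level=0
    H->C: in-degree(C)=0, level(C)=1, enqueue
  process F: level=1
  process B: level=1
  process G: level=1
  process C: level=1
All levels: A:0, B:1, C:1, D:0, E:0, F:1, G:1, H:0
level(F) = 1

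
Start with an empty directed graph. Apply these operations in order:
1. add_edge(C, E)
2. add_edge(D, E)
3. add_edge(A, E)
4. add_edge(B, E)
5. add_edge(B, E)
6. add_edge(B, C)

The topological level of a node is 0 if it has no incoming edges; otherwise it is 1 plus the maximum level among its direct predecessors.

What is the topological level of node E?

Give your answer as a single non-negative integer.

Answer: 2

Derivation:
Op 1: add_edge(C, E). Edges now: 1
Op 2: add_edge(D, E). Edges now: 2
Op 3: add_edge(A, E). Edges now: 3
Op 4: add_edge(B, E). Edges now: 4
Op 5: add_edge(B, E) (duplicate, no change). Edges now: 4
Op 6: add_edge(B, C). Edges now: 5
Compute levels (Kahn BFS):
  sources (in-degree 0): A, B, D
  process A: level=0
    A->E: in-degree(E)=3, level(E)>=1
  process B: level=0
    B->C: in-degree(C)=0, level(C)=1, enqueue
    B->E: in-degree(E)=2, level(E)>=1
  process D: level=0
    D->E: in-degree(E)=1, level(E)>=1
  process C: level=1
    C->E: in-degree(E)=0, level(E)=2, enqueue
  process E: level=2
All levels: A:0, B:0, C:1, D:0, E:2
level(E) = 2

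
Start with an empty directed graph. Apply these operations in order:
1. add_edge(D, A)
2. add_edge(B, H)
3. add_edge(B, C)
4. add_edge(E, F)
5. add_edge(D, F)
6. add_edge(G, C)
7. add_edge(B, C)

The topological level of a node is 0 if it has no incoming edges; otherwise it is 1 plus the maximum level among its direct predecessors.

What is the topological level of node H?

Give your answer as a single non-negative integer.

Op 1: add_edge(D, A). Edges now: 1
Op 2: add_edge(B, H). Edges now: 2
Op 3: add_edge(B, C). Edges now: 3
Op 4: add_edge(E, F). Edges now: 4
Op 5: add_edge(D, F). Edges now: 5
Op 6: add_edge(G, C). Edges now: 6
Op 7: add_edge(B, C) (duplicate, no change). Edges now: 6
Compute levels (Kahn BFS):
  sources (in-degree 0): B, D, E, G
  process B: level=0
    B->C: in-degree(C)=1, level(C)>=1
    B->H: in-degree(H)=0, level(H)=1, enqueue
  process D: level=0
    D->A: in-degree(A)=0, level(A)=1, enqueue
    D->F: in-degree(F)=1, level(F)>=1
  process E: level=0
    E->F: in-degree(F)=0, level(F)=1, enqueue
  process G: level=0
    G->C: in-degree(C)=0, level(C)=1, enqueue
  process H: level=1
  process A: level=1
  process F: level=1
  process C: level=1
All levels: A:1, B:0, C:1, D:0, E:0, F:1, G:0, H:1
level(H) = 1

Answer: 1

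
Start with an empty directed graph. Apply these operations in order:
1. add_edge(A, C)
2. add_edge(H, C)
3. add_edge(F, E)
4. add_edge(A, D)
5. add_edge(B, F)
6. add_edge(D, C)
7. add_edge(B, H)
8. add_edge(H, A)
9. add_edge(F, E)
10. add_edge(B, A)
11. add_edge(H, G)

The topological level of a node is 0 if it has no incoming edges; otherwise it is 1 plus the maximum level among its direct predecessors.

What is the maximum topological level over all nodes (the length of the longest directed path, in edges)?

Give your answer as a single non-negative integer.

Op 1: add_edge(A, C). Edges now: 1
Op 2: add_edge(H, C). Edges now: 2
Op 3: add_edge(F, E). Edges now: 3
Op 4: add_edge(A, D). Edges now: 4
Op 5: add_edge(B, F). Edges now: 5
Op 6: add_edge(D, C). Edges now: 6
Op 7: add_edge(B, H). Edges now: 7
Op 8: add_edge(H, A). Edges now: 8
Op 9: add_edge(F, E) (duplicate, no change). Edges now: 8
Op 10: add_edge(B, A). Edges now: 9
Op 11: add_edge(H, G). Edges now: 10
Compute levels (Kahn BFS):
  sources (in-degree 0): B
  process B: level=0
    B->A: in-degree(A)=1, level(A)>=1
    B->F: in-degree(F)=0, level(F)=1, enqueue
    B->H: in-degree(H)=0, level(H)=1, enqueue
  process F: level=1
    F->E: in-degree(E)=0, level(E)=2, enqueue
  process H: level=1
    H->A: in-degree(A)=0, level(A)=2, enqueue
    H->C: in-degree(C)=2, level(C)>=2
    H->G: in-degree(G)=0, level(G)=2, enqueue
  process E: level=2
  process A: level=2
    A->C: in-degree(C)=1, level(C)>=3
    A->D: in-degree(D)=0, level(D)=3, enqueue
  process G: level=2
  process D: level=3
    D->C: in-degree(C)=0, level(C)=4, enqueue
  process C: level=4
All levels: A:2, B:0, C:4, D:3, E:2, F:1, G:2, H:1
max level = 4

Answer: 4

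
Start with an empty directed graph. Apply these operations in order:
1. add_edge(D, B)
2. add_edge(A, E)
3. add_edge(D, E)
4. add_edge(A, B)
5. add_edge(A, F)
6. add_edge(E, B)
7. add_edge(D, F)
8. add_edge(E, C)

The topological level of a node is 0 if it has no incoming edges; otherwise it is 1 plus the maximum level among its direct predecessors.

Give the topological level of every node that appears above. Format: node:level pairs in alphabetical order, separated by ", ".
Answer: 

Answer: A:0, B:2, C:2, D:0, E:1, F:1

Derivation:
Op 1: add_edge(D, B). Edges now: 1
Op 2: add_edge(A, E). Edges now: 2
Op 3: add_edge(D, E). Edges now: 3
Op 4: add_edge(A, B). Edges now: 4
Op 5: add_edge(A, F). Edges now: 5
Op 6: add_edge(E, B). Edges now: 6
Op 7: add_edge(D, F). Edges now: 7
Op 8: add_edge(E, C). Edges now: 8
Compute levels (Kahn BFS):
  sources (in-degree 0): A, D
  process A: level=0
    A->B: in-degree(B)=2, level(B)>=1
    A->E: in-degree(E)=1, level(E)>=1
    A->F: in-degree(F)=1, level(F)>=1
  process D: level=0
    D->B: in-degree(B)=1, level(B)>=1
    D->E: in-degree(E)=0, level(E)=1, enqueue
    D->F: in-degree(F)=0, level(F)=1, enqueue
  process E: level=1
    E->B: in-degree(B)=0, level(B)=2, enqueue
    E->C: in-degree(C)=0, level(C)=2, enqueue
  process F: level=1
  process B: level=2
  process C: level=2
All levels: A:0, B:2, C:2, D:0, E:1, F:1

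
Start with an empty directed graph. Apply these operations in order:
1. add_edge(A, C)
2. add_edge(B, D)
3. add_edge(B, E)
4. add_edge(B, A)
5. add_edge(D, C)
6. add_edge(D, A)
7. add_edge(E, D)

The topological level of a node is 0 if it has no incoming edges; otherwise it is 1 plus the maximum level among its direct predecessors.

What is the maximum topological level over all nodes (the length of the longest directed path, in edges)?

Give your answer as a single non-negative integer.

Answer: 4

Derivation:
Op 1: add_edge(A, C). Edges now: 1
Op 2: add_edge(B, D). Edges now: 2
Op 3: add_edge(B, E). Edges now: 3
Op 4: add_edge(B, A). Edges now: 4
Op 5: add_edge(D, C). Edges now: 5
Op 6: add_edge(D, A). Edges now: 6
Op 7: add_edge(E, D). Edges now: 7
Compute levels (Kahn BFS):
  sources (in-degree 0): B
  process B: level=0
    B->A: in-degree(A)=1, level(A)>=1
    B->D: in-degree(D)=1, level(D)>=1
    B->E: in-degree(E)=0, level(E)=1, enqueue
  process E: level=1
    E->D: in-degree(D)=0, level(D)=2, enqueue
  process D: level=2
    D->A: in-degree(A)=0, level(A)=3, enqueue
    D->C: in-degree(C)=1, level(C)>=3
  process A: level=3
    A->C: in-degree(C)=0, level(C)=4, enqueue
  process C: level=4
All levels: A:3, B:0, C:4, D:2, E:1
max level = 4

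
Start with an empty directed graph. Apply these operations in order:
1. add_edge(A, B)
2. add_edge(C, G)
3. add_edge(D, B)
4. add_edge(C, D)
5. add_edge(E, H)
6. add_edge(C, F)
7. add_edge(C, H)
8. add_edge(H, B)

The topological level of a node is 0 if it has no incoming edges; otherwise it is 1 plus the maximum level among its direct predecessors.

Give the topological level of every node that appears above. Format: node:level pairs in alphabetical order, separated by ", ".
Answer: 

Op 1: add_edge(A, B). Edges now: 1
Op 2: add_edge(C, G). Edges now: 2
Op 3: add_edge(D, B). Edges now: 3
Op 4: add_edge(C, D). Edges now: 4
Op 5: add_edge(E, H). Edges now: 5
Op 6: add_edge(C, F). Edges now: 6
Op 7: add_edge(C, H). Edges now: 7
Op 8: add_edge(H, B). Edges now: 8
Compute levels (Kahn BFS):
  sources (in-degree 0): A, C, E
  process A: level=0
    A->B: in-degree(B)=2, level(B)>=1
  process C: level=0
    C->D: in-degree(D)=0, level(D)=1, enqueue
    C->F: in-degree(F)=0, level(F)=1, enqueue
    C->G: in-degree(G)=0, level(G)=1, enqueue
    C->H: in-degree(H)=1, level(H)>=1
  process E: level=0
    E->H: in-degree(H)=0, level(H)=1, enqueue
  process D: level=1
    D->B: in-degree(B)=1, level(B)>=2
  process F: level=1
  process G: level=1
  process H: level=1
    H->B: in-degree(B)=0, level(B)=2, enqueue
  process B: level=2
All levels: A:0, B:2, C:0, D:1, E:0, F:1, G:1, H:1

Answer: A:0, B:2, C:0, D:1, E:0, F:1, G:1, H:1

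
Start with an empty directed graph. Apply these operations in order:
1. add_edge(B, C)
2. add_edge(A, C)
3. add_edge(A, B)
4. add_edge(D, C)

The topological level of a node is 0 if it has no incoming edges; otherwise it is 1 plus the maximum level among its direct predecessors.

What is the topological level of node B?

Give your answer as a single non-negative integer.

Answer: 1

Derivation:
Op 1: add_edge(B, C). Edges now: 1
Op 2: add_edge(A, C). Edges now: 2
Op 3: add_edge(A, B). Edges now: 3
Op 4: add_edge(D, C). Edges now: 4
Compute levels (Kahn BFS):
  sources (in-degree 0): A, D
  process A: level=0
    A->B: in-degree(B)=0, level(B)=1, enqueue
    A->C: in-degree(C)=2, level(C)>=1
  process D: level=0
    D->C: in-degree(C)=1, level(C)>=1
  process B: level=1
    B->C: in-degree(C)=0, level(C)=2, enqueue
  process C: level=2
All levels: A:0, B:1, C:2, D:0
level(B) = 1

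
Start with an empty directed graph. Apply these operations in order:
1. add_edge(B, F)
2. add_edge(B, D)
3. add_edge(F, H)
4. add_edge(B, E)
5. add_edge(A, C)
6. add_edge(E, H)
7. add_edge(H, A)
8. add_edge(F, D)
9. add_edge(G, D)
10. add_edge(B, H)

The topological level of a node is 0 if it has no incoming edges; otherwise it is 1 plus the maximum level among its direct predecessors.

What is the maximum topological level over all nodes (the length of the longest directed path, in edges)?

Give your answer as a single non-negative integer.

Op 1: add_edge(B, F). Edges now: 1
Op 2: add_edge(B, D). Edges now: 2
Op 3: add_edge(F, H). Edges now: 3
Op 4: add_edge(B, E). Edges now: 4
Op 5: add_edge(A, C). Edges now: 5
Op 6: add_edge(E, H). Edges now: 6
Op 7: add_edge(H, A). Edges now: 7
Op 8: add_edge(F, D). Edges now: 8
Op 9: add_edge(G, D). Edges now: 9
Op 10: add_edge(B, H). Edges now: 10
Compute levels (Kahn BFS):
  sources (in-degree 0): B, G
  process B: level=0
    B->D: in-degree(D)=2, level(D)>=1
    B->E: in-degree(E)=0, level(E)=1, enqueue
    B->F: in-degree(F)=0, level(F)=1, enqueue
    B->H: in-degree(H)=2, level(H)>=1
  process G: level=0
    G->D: in-degree(D)=1, level(D)>=1
  process E: level=1
    E->H: in-degree(H)=1, level(H)>=2
  process F: level=1
    F->D: in-degree(D)=0, level(D)=2, enqueue
    F->H: in-degree(H)=0, level(H)=2, enqueue
  process D: level=2
  process H: level=2
    H->A: in-degree(A)=0, level(A)=3, enqueue
  process A: level=3
    A->C: in-degree(C)=0, level(C)=4, enqueue
  process C: level=4
All levels: A:3, B:0, C:4, D:2, E:1, F:1, G:0, H:2
max level = 4

Answer: 4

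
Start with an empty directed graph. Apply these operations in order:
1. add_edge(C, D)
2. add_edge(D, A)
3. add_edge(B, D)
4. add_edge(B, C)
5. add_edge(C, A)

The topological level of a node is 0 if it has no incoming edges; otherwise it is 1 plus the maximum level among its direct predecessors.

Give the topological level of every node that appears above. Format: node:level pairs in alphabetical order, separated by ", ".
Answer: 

Op 1: add_edge(C, D). Edges now: 1
Op 2: add_edge(D, A). Edges now: 2
Op 3: add_edge(B, D). Edges now: 3
Op 4: add_edge(B, C). Edges now: 4
Op 5: add_edge(C, A). Edges now: 5
Compute levels (Kahn BFS):
  sources (in-degree 0): B
  process B: level=0
    B->C: in-degree(C)=0, level(C)=1, enqueue
    B->D: in-degree(D)=1, level(D)>=1
  process C: level=1
    C->A: in-degree(A)=1, level(A)>=2
    C->D: in-degree(D)=0, level(D)=2, enqueue
  process D: level=2
    D->A: in-degree(A)=0, level(A)=3, enqueue
  process A: level=3
All levels: A:3, B:0, C:1, D:2

Answer: A:3, B:0, C:1, D:2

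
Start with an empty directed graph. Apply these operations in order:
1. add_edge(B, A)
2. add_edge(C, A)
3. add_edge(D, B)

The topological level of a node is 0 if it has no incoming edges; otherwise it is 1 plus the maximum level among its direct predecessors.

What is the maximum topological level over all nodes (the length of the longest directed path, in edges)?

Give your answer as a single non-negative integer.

Answer: 2

Derivation:
Op 1: add_edge(B, A). Edges now: 1
Op 2: add_edge(C, A). Edges now: 2
Op 3: add_edge(D, B). Edges now: 3
Compute levels (Kahn BFS):
  sources (in-degree 0): C, D
  process C: level=0
    C->A: in-degree(A)=1, level(A)>=1
  process D: level=0
    D->B: in-degree(B)=0, level(B)=1, enqueue
  process B: level=1
    B->A: in-degree(A)=0, level(A)=2, enqueue
  process A: level=2
All levels: A:2, B:1, C:0, D:0
max level = 2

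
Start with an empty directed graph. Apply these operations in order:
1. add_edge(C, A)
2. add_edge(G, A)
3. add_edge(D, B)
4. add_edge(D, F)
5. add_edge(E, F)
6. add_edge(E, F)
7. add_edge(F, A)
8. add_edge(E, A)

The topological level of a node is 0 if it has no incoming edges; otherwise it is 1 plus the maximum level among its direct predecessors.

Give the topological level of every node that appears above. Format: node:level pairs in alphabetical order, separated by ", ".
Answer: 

Op 1: add_edge(C, A). Edges now: 1
Op 2: add_edge(G, A). Edges now: 2
Op 3: add_edge(D, B). Edges now: 3
Op 4: add_edge(D, F). Edges now: 4
Op 5: add_edge(E, F). Edges now: 5
Op 6: add_edge(E, F) (duplicate, no change). Edges now: 5
Op 7: add_edge(F, A). Edges now: 6
Op 8: add_edge(E, A). Edges now: 7
Compute levels (Kahn BFS):
  sources (in-degree 0): C, D, E, G
  process C: level=0
    C->A: in-degree(A)=3, level(A)>=1
  process D: level=0
    D->B: in-degree(B)=0, level(B)=1, enqueue
    D->F: in-degree(F)=1, level(F)>=1
  process E: level=0
    E->A: in-degree(A)=2, level(A)>=1
    E->F: in-degree(F)=0, level(F)=1, enqueue
  process G: level=0
    G->A: in-degree(A)=1, level(A)>=1
  process B: level=1
  process F: level=1
    F->A: in-degree(A)=0, level(A)=2, enqueue
  process A: level=2
All levels: A:2, B:1, C:0, D:0, E:0, F:1, G:0

Answer: A:2, B:1, C:0, D:0, E:0, F:1, G:0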